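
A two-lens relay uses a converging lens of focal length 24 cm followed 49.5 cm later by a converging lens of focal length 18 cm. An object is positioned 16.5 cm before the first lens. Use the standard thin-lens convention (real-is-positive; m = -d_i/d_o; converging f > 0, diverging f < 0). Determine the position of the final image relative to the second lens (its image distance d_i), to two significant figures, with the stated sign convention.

22 cm

Lens 1: 1/d_i1 = 1/f_1 - 1/d_o1 = 1/24 - 1/16.5 = -0.01894 cm^-1, so d_i1 = -52.800 cm.
The intermediate image is virtual, 52.800 cm to the left of lens 1, so d_o2 = L - d_i1 = 49.5 - (-52.800) = 102.300 cm.
Lens 2: 1/d_i2 = 1/f_2 - 1/d_o2 = 1/18 - 1/(102.300) = 0.04578 cm^-1, so d_i2 = 21.843 cm.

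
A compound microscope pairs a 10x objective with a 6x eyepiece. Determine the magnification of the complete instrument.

60

The overall magnification of a compound microscope is the product of the objective and eyepiece magnifications:
M = M_obj x M_eye = 10 x 6 = 60.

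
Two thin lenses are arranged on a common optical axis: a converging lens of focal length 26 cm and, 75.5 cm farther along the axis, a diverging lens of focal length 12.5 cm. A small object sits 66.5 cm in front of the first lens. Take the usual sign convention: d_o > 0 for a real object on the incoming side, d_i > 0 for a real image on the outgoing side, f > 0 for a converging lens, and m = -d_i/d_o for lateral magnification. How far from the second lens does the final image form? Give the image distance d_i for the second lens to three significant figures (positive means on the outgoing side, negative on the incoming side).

-9.05 cm

First lens: d_i1 = 1/(1/26 - 1/66.5) = 42.691 cm.
The intermediate image is 42.691 cm to the right of lens 1, so d_o2 = L - d_i1 = 75.5 - 42.691 = 32.809 cm.
Second lens: d_i2 = 1/(1/(-12.5) - 1/(32.809)) = -9.051 cm.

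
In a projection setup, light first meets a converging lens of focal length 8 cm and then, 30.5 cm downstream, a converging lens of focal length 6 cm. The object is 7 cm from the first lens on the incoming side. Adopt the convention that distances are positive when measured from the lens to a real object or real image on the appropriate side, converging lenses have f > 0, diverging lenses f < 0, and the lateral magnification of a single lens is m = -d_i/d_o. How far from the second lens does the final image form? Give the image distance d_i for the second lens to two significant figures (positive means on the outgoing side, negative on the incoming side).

First lens: d_i1 = 1/(1/8 - 1/7) = -56.000 cm.
With d_i1 < 0 the first image is virtual and lies on the object side; the object distance for lens 2 is d_o2 = 30.5 - (-56.000) = 86.500 cm.
Second lens: d_i2 = 1/(1/6 - 1/(86.500)) = 6.447 cm.

6.4 cm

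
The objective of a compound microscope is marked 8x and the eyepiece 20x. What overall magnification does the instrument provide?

160

The overall magnification of a compound microscope is the product of the objective and eyepiece magnifications:
M = M_obj x M_eye = 8 x 20 = 160.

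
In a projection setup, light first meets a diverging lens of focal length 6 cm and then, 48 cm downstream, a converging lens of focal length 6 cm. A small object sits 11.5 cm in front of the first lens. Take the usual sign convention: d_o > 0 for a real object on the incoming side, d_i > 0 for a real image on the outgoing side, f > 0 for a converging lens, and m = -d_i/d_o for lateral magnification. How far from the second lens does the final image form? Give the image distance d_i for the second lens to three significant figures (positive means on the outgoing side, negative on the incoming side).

6.78 cm

First lens: d_i1 = 1/(1/(-6) - 1/11.5) = -3.943 cm.
The intermediate image is virtual, 3.943 cm to the left of lens 1, so d_o2 = L - d_i1 = 48 - (-3.943) = 51.943 cm.
Second lens: d_i2 = 1/(1/6 - 1/(51.943)) = 6.784 cm.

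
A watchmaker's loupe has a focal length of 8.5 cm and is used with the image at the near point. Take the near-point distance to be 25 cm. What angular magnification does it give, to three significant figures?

M = 1 + D/f = 1 + 25/8.5 = 3.941.

3.94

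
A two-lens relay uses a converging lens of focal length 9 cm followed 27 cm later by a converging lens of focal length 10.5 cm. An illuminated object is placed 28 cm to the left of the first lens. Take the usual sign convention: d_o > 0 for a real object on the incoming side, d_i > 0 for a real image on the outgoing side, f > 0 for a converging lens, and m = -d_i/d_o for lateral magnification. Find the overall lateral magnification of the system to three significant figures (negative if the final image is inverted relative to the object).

1.54

Lens 1: 1/d_i1 = 1/f_1 - 1/d_o1 = 1/9 - 1/28 = 0.07540 cm^-1, so d_i1 = 13.263 cm.
m_1 = -(13.263)/28 = -0.4737.
Object distance for lens 2: d_o2 = 27 - 13.263 = 13.737 cm.
Lens 2: 1/d_i2 = 1/f_2 - 1/d_o2 = 1/10.5 - 1/(13.737) = 0.02244 cm^-1, so d_i2 = 44.561 cm.
m_2 = -(44.561)/(13.737) = -3.2439.
Overall magnification: m = m_1 m_2 = 1.5366.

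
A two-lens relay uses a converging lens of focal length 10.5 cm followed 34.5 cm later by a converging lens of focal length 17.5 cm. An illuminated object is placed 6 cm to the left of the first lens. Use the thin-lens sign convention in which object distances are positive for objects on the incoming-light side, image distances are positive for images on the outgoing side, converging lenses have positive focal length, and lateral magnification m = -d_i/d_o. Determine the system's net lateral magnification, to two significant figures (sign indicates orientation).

Applying the thin-lens equation to the first lens, 1/10.5 = 1/6 + 1/d_i1, which gives d_i1 = -14.000 cm.
Its lateral magnification is m_1 = -d_i1/d_o1 = -(-14.000)/6 = 2.3333.
With d_i1 < 0 the first image is virtual and lies on the object side; the object distance for lens 2 is d_o2 = 34.5 - (-14.000) = 48.500 cm.
Applying the thin-lens equation again with f_2 = 17.5 cm and d_o2 = 48.500 cm gives d_i2 = 27.379 cm.
m_2 = -(27.379)/(48.500) = -0.5645.
The system's lateral magnification is m_1 m_2 = (2.3333)(-0.5645) = -1.3172.

-1.3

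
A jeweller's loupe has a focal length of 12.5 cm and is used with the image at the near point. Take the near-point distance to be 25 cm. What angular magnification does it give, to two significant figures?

M = 1 + D/f = 1 + 25/12.5 = 3.000.

3.0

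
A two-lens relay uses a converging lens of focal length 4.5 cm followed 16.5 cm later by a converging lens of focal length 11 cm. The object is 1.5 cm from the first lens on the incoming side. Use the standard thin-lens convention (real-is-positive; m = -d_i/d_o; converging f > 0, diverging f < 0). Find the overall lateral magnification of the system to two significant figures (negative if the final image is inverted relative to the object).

-2.1

Applying the thin-lens equation to the first lens, 1/4.5 = 1/1.5 + 1/d_i1, which gives d_i1 = -2.250 cm.
Its lateral magnification is m_1 = -d_i1/d_o1 = -(-2.250)/1.5 = 1.5000.
With d_i1 < 0 the first image is virtual and lies on the object side; the object distance for lens 2 is d_o2 = 16.5 - (-2.250) = 18.750 cm.
Applying the thin-lens equation again with f_2 = 11 cm and d_o2 = 18.750 cm gives d_i2 = 26.613 cm.
m_2 = -(26.613)/(18.750) = -1.4194.
Overall magnification: m = m_1 m_2 = -2.1290.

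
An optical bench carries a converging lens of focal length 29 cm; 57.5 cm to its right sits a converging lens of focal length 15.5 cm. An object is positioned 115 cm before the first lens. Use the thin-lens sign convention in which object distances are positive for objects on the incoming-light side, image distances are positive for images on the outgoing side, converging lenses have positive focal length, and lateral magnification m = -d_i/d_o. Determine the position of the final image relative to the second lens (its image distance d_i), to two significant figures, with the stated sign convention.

Applying the thin-lens equation to the first lens, 1/29 = 1/115 + 1/d_i1, which gives d_i1 = 38.779 cm.
Object distance for lens 2: d_o2 = 57.5 - 38.779 = 18.721 cm.
Applying the thin-lens equation again with f_2 = 15.5 cm and d_o2 = 18.721 cm gives d_i2 = 90.090 cm.

90 cm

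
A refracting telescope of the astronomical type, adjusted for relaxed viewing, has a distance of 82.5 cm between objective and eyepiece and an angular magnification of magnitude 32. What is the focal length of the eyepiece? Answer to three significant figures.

2.50 cm

In normal adjustment the tube length equals f_obj + f_eye and |M| = f_obj/f_eye.
So f_obj = 32 f_eye and 32 f_eye + f_eye = 82.5 cm, giving f_eye = 82.5/33 = 2.500 cm and f_obj = 80.000 cm.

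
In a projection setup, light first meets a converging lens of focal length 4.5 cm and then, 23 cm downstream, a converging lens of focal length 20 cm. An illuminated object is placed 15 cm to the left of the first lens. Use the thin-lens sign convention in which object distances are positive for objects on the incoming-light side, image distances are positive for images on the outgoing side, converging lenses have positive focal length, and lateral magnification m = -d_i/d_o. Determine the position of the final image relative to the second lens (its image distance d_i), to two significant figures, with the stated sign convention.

Lens 1: 1/d_i1 = 1/f_1 - 1/d_o1 = 1/4.5 - 1/15 = 0.15556 cm^-1, so d_i1 = 6.429 cm.
That image sits 16.571 cm in front of the second lens, so d_o2 = 16.571 cm.
Lens 2: 1/d_i2 = 1/f_2 - 1/d_o2 = 1/20 - 1/(16.571) = -0.01034 cm^-1, so d_i2 = -96.667 cm.

-97 cm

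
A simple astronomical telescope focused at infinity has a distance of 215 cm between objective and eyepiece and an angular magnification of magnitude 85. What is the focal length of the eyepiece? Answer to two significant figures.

2.5 cm

In normal adjustment the tube length equals f_obj + f_eye and |M| = f_obj/f_eye.
So f_obj = 85 f_eye and 85 f_eye + f_eye = 215 cm, giving f_eye = 215/86 = 2.500 cm and f_obj = 212.500 cm.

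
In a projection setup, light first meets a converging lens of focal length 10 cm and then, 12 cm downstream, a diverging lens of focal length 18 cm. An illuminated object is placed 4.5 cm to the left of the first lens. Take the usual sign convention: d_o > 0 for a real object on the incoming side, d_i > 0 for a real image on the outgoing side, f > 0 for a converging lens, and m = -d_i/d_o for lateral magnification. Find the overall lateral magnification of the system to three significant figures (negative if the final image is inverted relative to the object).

Applying the thin-lens equation to the first lens, 1/10 = 1/4.5 + 1/d_i1, which gives d_i1 = -8.182 cm.
Its lateral magnification is m_1 = -d_i1/d_o1 = -(-8.182)/4.5 = 1.8182.
The intermediate image is virtual, 8.182 cm to the left of lens 1, so d_o2 = L - d_i1 = 12 - (-8.182) = 20.182 cm.
Applying the thin-lens equation again with f_2 = -18 cm and d_o2 = 20.182 cm gives d_i2 = -9.514 cm.
m_2 = -(-9.514)/(20.182) = 0.4714.
The system's lateral magnification is m_1 m_2 = (1.8182)(0.4714) = 0.8571.

0.857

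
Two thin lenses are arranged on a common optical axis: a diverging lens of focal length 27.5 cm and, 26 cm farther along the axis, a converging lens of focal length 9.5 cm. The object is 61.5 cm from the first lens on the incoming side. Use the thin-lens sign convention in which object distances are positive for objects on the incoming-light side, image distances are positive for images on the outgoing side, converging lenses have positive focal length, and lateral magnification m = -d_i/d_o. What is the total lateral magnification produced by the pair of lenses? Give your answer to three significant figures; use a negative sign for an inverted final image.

-0.0827

Applying the thin-lens equation to the first lens, 1/(-27.5) = 1/61.5 + 1/d_i1, which gives d_i1 = -19.003 cm.
Its lateral magnification is m_1 = -d_i1/d_o1 = -(-19.003)/61.5 = 0.3090.
The intermediate image is virtual, 19.003 cm to the left of lens 1, so d_o2 = L - d_i1 = 26 - (-19.003) = 45.003 cm.
Applying the thin-lens equation again with f_2 = 9.5 cm and d_o2 = 45.003 cm gives d_i2 = 12.042 cm.
m_2 = -(12.042)/(45.003) = -0.2676.
Total m = m_1 x m_2 = (0.3090)(-0.2676) = -0.0827.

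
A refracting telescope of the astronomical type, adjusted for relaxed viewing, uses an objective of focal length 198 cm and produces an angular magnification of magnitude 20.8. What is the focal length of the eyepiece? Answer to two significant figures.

|M| = f_obj/f_eye, so f_eye = f_obj/|M| = 198/20.8 = 9.519 cm.

9.5 cm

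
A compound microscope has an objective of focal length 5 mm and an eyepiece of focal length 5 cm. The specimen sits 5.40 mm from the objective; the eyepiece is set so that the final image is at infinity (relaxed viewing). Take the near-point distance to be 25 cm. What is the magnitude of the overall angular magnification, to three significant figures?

Convert to cm: f_obj = 5 mm = 0.5 cm; d_o = 5.40 mm = 0.54 cm.
Objective: 1/d_i = 1/f_obj - 1/d_o = 1/0.5 - 1/0.54 = 0.14815 cm^-1, so d_i = 6.750 cm.
m_obj = -d_i/d_o = -6.750/0.54 = -12.500.
Eyepiece angular magnification (image at infinity): M_eye = D/f_e = 25/5 = 5.000.
Overall M = m_obj x M_eye = (-12.500)(5.000) = -62.50.
|M| = 62.50.

62.5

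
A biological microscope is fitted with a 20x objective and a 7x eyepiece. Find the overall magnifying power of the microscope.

140

The overall magnification of a compound microscope is the product of the objective and eyepiece magnifications:
M = M_obj x M_eye = 20 x 7 = 140.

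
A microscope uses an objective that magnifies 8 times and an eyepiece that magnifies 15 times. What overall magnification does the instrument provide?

The overall magnification of a compound microscope is the product of the objective and eyepiece magnifications:
M = M_obj x M_eye = 8 x 15 = 120.

120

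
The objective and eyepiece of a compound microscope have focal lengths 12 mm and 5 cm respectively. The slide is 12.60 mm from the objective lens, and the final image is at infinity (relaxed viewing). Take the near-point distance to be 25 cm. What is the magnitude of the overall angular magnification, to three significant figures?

100

Convert to cm: f_obj = 12 mm = 1.2 cm; d_o = 12.60 mm = 1.26 cm.
Objective: 1/d_i = 1/f_obj - 1/d_o = 1/1.2 - 1/1.26 = 0.03968 cm^-1, so d_i = 25.200 cm.
m_obj = -d_i/d_o = -25.200/1.26 = -20.000.
Eyepiece angular magnification (image at infinity): M_eye = D/f_e = 25/5 = 5.000.
Overall M = m_obj x M_eye = (-20.000)(5.000) = -100.00.
|M| = 100.00.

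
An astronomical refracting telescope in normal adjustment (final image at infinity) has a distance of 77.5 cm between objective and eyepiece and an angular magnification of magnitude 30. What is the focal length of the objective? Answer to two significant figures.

75 cm

In normal adjustment the tube length equals f_obj + f_eye and |M| = f_obj/f_eye.
So f_obj = 30 f_eye and 30 f_eye + f_eye = 77.5 cm, giving f_eye = 77.5/31 = 2.500 cm and f_obj = 75.000 cm.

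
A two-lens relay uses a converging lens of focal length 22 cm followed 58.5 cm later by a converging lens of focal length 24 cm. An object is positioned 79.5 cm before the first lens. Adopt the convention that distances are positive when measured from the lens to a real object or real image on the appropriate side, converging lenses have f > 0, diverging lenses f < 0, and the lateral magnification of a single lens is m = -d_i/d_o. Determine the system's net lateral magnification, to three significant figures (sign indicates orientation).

Lens 1: 1/d_i1 = 1/f_1 - 1/d_o1 = 1/22 - 1/79.5 = 0.03288 cm^-1, so d_i1 = 30.417 cm.
m_1 = -(30.417)/79.5 = -0.3826.
That image sits 28.083 cm in front of the second lens, so d_o2 = 28.083 cm.
Lens 2: 1/d_i2 = 1/f_2 - 1/d_o2 = 1/24 - 1/(28.083) = 0.00606 cm^-1, so d_i2 = 165.086 cm.
m_2 = -(165.086)/(28.083) = -5.8786.
The system's lateral magnification is m_1 m_2 = (-0.3826)(-5.8786) = 2.2492.

2.25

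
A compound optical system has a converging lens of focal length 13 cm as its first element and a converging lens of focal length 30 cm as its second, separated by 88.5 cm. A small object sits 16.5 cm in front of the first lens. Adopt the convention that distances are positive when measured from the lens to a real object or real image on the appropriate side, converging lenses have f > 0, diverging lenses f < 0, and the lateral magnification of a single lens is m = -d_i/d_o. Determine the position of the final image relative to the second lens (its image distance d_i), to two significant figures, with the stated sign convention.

First lens: d_i1 = 1/(1/13 - 1/16.5) = 61.286 cm.
The intermediate image is 61.286 cm to the right of lens 1, so d_o2 = L - d_i1 = 88.5 - 61.286 = 27.214 cm.
Second lens: d_i2 = 1/(1/30 - 1/(27.214)) = -293.077 cm.

-290 cm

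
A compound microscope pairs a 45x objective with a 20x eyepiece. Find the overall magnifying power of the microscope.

The overall magnification of a compound microscope is the product of the objective and eyepiece magnifications:
M = M_obj x M_eye = 45 x 20 = 900.

900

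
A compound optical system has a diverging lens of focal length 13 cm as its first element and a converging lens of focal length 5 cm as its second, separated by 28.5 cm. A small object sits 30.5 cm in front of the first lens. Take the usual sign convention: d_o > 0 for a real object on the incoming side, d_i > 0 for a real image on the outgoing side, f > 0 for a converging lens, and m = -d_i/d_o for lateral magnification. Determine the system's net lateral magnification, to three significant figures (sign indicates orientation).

-0.0458

First lens: d_i1 = 1/(1/(-13) - 1/30.5) = -9.115 cm.
m_1 = -(-9.115)/30.5 = 0.2989.
The intermediate image is virtual, 9.115 cm to the left of lens 1, so d_o2 = L - d_i1 = 28.5 - (-9.115) = 37.615 cm.
Second lens: d_i2 = 1/(1/5 - 1/(37.615)) = 5.767 cm.
m_2 = -(5.767)/(37.615) = -0.1533.
The system's lateral magnification is m_1 m_2 = (0.2989)(-0.1533) = -0.0458.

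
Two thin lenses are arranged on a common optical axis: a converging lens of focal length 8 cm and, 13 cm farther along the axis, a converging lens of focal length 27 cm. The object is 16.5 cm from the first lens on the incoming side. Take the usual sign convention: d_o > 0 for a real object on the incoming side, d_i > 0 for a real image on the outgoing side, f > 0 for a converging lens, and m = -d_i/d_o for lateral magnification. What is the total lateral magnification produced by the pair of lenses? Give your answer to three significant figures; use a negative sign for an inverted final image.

-0.861

First lens: d_i1 = 1/(1/8 - 1/16.5) = 15.529 cm.
m_1 = -(15.529)/16.5 = -0.9412.
This image would form 15.529 cm past lens 1, i.e. 2.529 cm beyond lens 2, so it is a virtual object for lens 2: d_o2 = 13 - 15.529 = -2.529 cm.
Second lens: d_i2 = 1/(1/27 - 1/(-2.529)) = 2.313 cm.
m_2 = -(2.313)/(-2.529) = 0.9143.
Total m = m_1 x m_2 = (-0.9412)(0.9143) = -0.8606.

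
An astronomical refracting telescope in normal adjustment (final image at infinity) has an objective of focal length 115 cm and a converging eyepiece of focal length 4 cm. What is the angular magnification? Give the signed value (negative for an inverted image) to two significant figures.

M = -f_obj/f_eye = -115/(4) = -28.750.

-29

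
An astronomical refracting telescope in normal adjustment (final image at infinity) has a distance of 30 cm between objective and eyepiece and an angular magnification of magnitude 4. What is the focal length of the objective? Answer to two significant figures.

In normal adjustment the tube length equals f_obj + f_eye and |M| = f_obj/f_eye.
So f_obj = 4 f_eye and 4 f_eye + f_eye = 30 cm, giving f_eye = 30/5 = 6.000 cm and f_obj = 24.000 cm.

24 cm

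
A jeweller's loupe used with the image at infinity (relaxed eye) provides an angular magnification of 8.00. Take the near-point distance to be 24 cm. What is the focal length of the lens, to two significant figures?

For the image at infinity, M = D/f.
f = D/M = 24/8.0 = 3.000 cm.

3.0 cm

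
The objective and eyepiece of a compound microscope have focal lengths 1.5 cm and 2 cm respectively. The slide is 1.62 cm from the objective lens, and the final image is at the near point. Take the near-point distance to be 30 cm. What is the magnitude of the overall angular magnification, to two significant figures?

Objective: 1/d_i = 1/f_obj - 1/d_o = 1/1.5 - 1/1.62 = 0.04938 cm^-1, so d_i = 20.250 cm.
m_obj = -d_i/d_o = -20.250/1.62 = -12.500.
Eyepiece angular magnification (image at near point): M_eye = 1 + D/f_e = 1 + 30/2 = 16.000.
Overall M = m_obj x M_eye = (-12.500)(16.000) = -200.00.
|M| = 200.00.

200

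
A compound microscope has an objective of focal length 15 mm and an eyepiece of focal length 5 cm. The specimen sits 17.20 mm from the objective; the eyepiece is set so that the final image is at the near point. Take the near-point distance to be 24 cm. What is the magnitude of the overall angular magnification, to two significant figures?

40

Convert to cm: f_obj = 15 mm = 1.5 cm; d_o = 17.20 mm = 1.72 cm.
Objective: 1/d_i = 1/f_obj - 1/d_o = 1/1.5 - 1/1.72 = 0.08527 cm^-1, so d_i = 11.727 cm.
m_obj = -d_i/d_o = -11.727/1.72 = -6.818.
Eyepiece angular magnification (image at near point): M_eye = 1 + D/f_e = 1 + 24/5 = 5.800.
Overall M = m_obj x M_eye = (-6.818)(5.800) = -39.55.
|M| = 39.55.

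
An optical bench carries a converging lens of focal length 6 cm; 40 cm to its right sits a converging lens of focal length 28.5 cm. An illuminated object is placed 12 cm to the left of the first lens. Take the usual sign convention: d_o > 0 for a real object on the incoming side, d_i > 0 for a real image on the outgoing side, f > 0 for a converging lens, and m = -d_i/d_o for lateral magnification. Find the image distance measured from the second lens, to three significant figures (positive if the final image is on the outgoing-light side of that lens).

-1600 cm

Lens 1: 1/d_i1 = 1/f_1 - 1/d_o1 = 1/6 - 1/12 = 0.08333 cm^-1, so d_i1 = 12.000 cm.
Object distance for lens 2: d_o2 = 40 - 12.000 = 28.000 cm.
Lens 2: 1/d_i2 = 1/f_2 - 1/d_o2 = 1/28.5 - 1/(28.000) = -0.00063 cm^-1, so d_i2 = -1596.000 cm.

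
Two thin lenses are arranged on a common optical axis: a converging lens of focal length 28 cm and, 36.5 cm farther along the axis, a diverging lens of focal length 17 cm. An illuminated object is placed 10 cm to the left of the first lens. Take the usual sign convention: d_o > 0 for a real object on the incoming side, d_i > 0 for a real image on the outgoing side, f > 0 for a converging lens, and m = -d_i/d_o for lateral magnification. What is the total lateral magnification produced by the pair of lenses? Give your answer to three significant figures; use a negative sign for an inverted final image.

First lens: d_i1 = 1/(1/28 - 1/10) = -15.556 cm.
m_1 = -(-15.556)/10 = 1.5556.
With d_i1 < 0 the first image is virtual and lies on the object side; the object distance for lens 2 is d_o2 = 36.5 - (-15.556) = 52.056 cm.
Second lens: d_i2 = 1/(1/(-17) - 1/(52.056)) = -12.815 cm.
m_2 = -(-12.815)/(52.056) = 0.2462.
The system's lateral magnification is m_1 m_2 = (1.5556)(0.2462) = 0.3829.

0.383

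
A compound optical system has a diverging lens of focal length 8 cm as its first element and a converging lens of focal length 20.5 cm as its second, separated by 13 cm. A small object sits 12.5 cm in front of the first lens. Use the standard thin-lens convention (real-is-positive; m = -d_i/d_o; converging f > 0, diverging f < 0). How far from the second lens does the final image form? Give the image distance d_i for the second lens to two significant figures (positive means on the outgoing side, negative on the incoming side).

-140 cm

First lens: d_i1 = 1/(1/(-8) - 1/12.5) = -4.878 cm.
With d_i1 < 0 the first image is virtual and lies on the object side; the object distance for lens 2 is d_o2 = 13 - (-4.878) = 17.878 cm.
Second lens: d_i2 = 1/(1/20.5 - 1/(17.878)) = -139.781 cm.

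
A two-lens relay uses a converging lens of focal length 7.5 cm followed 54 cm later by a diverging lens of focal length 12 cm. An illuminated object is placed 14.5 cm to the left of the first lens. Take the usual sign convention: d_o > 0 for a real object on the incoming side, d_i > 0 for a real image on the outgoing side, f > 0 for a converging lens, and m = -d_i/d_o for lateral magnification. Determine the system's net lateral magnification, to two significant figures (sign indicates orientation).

-0.25

Applying the thin-lens equation to the first lens, 1/7.5 = 1/14.5 + 1/d_i1, which gives d_i1 = 15.536 cm.
Its lateral magnification is m_1 = -d_i1/d_o1 = -(15.536)/14.5 = -1.0714.
Object distance for lens 2: d_o2 = 54 - 15.536 = 38.464 cm.
Applying the thin-lens equation again with f_2 = -12 cm and d_o2 = 38.464 cm gives d_i2 = -9.146 cm.
m_2 = -(-9.146)/(38.464) = 0.2378.
Overall magnification: m = m_1 m_2 = -0.2548.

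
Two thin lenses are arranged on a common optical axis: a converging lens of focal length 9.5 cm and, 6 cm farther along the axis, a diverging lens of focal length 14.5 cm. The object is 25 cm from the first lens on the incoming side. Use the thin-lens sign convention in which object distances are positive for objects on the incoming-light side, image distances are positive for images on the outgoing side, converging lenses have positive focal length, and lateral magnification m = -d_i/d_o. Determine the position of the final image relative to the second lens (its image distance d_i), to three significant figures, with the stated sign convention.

26.1 cm

Applying the thin-lens equation to the first lens, 1/9.5 = 1/25 + 1/d_i1, which gives d_i1 = 15.323 cm.
This image would form 15.323 cm past lens 1, i.e. 9.323 cm beyond lens 2, so it is a virtual object for lens 2: d_o2 = 6 - 15.323 = -9.323 cm.
Applying the thin-lens equation again with f_2 = -14.5 cm and d_o2 = -9.323 cm gives d_i2 = 26.109 cm.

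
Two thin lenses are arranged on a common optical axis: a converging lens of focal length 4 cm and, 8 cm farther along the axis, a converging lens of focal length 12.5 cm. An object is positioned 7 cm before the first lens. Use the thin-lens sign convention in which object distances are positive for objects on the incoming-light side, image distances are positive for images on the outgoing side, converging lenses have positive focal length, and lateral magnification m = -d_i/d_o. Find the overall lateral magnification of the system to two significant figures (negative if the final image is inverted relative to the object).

-1.2

First lens: d_i1 = 1/(1/4 - 1/7) = 9.333 cm.
m_1 = -(9.333)/7 = -1.3333.
Since 9.333 cm > 8 cm, the first image lies past the second lens and serves as a virtual object: d_o2 = L - d_i1 = -1.333 cm.
Second lens: d_i2 = 1/(1/12.5 - 1/(-1.333)) = 1.205 cm.
m_2 = -(1.205)/(-1.333) = 0.9036.
The system's lateral magnification is m_1 m_2 = (-1.3333)(0.9036) = -1.2048.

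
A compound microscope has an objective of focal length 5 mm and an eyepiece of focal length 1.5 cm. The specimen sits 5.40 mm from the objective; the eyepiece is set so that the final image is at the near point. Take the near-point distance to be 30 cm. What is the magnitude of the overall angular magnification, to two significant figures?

260

Convert to cm: f_obj = 5 mm = 0.5 cm; d_o = 5.40 mm = 0.54 cm.
Objective: 1/d_i = 1/f_obj - 1/d_o = 1/0.5 - 1/0.54 = 0.14815 cm^-1, so d_i = 6.750 cm.
m_obj = -d_i/d_o = -6.750/0.54 = -12.500.
Eyepiece angular magnification (image at near point): M_eye = 1 + D/f_e = 1 + 30/1.5 = 21.000.
Overall M = m_obj x M_eye = (-12.500)(21.000) = -262.50.
|M| = 262.50.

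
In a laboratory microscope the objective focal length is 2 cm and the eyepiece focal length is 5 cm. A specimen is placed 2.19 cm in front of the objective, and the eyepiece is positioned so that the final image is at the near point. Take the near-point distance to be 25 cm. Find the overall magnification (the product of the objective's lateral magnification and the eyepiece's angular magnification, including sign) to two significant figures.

Objective: 1/d_i = 1/f_obj - 1/d_o = 1/2 - 1/2.19 = 0.04338 cm^-1, so d_i = 23.053 cm.
m_obj = -d_i/d_o = -23.053/2.19 = -10.526.
Eyepiece angular magnification (image at near point): M_eye = 1 + D/f_e = 1 + 25/5 = 6.000.
Overall M = m_obj x M_eye = (-10.526)(6.000) = -63.16.

-63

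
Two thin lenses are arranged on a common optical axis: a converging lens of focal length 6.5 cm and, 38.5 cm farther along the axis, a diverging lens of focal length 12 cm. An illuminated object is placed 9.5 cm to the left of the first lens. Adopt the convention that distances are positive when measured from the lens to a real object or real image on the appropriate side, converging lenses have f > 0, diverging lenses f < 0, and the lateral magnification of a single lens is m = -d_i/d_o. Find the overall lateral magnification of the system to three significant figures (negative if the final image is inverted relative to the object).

-0.869

Lens 1: 1/d_i1 = 1/f_1 - 1/d_o1 = 1/6.5 - 1/9.5 = 0.04858 cm^-1, so d_i1 = 20.583 cm.
m_1 = -(20.583)/9.5 = -2.1667.
The intermediate image is 20.583 cm to the right of lens 1, so d_o2 = L - d_i1 = 38.5 - 20.583 = 17.917 cm.
Lens 2: 1/d_i2 = 1/f_2 - 1/d_o2 = 1/(-12) - 1/(17.917) = -0.13915 cm^-1, so d_i2 = -7.187 cm.
m_2 = -(-7.187)/(17.917) = 0.4011.
Overall magnification: m = m_1 m_2 = -0.8691.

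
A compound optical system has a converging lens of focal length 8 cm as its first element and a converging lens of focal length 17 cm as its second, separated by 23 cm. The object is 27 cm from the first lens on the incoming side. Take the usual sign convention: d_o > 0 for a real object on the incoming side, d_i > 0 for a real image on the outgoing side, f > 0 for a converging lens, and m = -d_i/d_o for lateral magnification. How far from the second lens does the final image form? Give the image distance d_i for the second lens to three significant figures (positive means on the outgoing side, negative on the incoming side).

Lens 1: 1/d_i1 = 1/f_1 - 1/d_o1 = 1/8 - 1/27 = 0.08796 cm^-1, so d_i1 = 11.368 cm.
Object distance for lens 2: d_o2 = 23 - 11.368 = 11.632 cm.
Lens 2: 1/d_i2 = 1/f_2 - 1/d_o2 = 1/17 - 1/(11.632) = -0.02715 cm^-1, so d_i2 = -36.833 cm.

-36.8 cm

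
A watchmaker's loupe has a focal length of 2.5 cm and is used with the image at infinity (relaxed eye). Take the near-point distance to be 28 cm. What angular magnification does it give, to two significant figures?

M = D/f = 28/2.5 = 11.200.

11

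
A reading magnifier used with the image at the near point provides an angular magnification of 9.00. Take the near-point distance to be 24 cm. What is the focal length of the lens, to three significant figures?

3.00 cm

For the image at the near point, M = 1 + D/f.
f = D/(M - 1) = 24/(9.0 - 1) = 3.000 cm.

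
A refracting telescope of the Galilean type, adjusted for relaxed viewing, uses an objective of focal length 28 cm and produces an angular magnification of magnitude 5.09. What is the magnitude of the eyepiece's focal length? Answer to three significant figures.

|M| = f_obj/|f_eye|, so |f_eye| = f_obj/|M| = 28/5.09 = 5.501 cm.
(The eyepiece is diverging, so its signed focal length is -5.501 cm.)

5.50 cm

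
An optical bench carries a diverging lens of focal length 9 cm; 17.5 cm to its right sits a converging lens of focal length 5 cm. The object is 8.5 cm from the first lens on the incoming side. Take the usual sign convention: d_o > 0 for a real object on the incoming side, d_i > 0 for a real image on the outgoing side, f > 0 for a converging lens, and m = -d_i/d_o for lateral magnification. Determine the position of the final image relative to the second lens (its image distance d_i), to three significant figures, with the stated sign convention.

Lens 1: 1/d_i1 = 1/f_1 - 1/d_o1 = 1/(-9) - 1/8.5 = -0.22876 cm^-1, so d_i1 = -4.371 cm.
With d_i1 < 0 the first image is virtual and lies on the object side; the object distance for lens 2 is d_o2 = 17.5 - (-4.371) = 21.871 cm.
Lens 2: 1/d_i2 = 1/f_2 - 1/d_o2 = 1/5 - 1/(21.871) = 0.15428 cm^-1, so d_i2 = 6.482 cm.

6.48 cm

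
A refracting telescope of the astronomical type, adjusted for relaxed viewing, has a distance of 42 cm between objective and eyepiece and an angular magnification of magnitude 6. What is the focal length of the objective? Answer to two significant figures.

36 cm

In normal adjustment the tube length equals f_obj + f_eye and |M| = f_obj/f_eye.
So f_obj = 6 f_eye and 6 f_eye + f_eye = 42 cm, giving f_eye = 42/7 = 6.000 cm and f_obj = 36.000 cm.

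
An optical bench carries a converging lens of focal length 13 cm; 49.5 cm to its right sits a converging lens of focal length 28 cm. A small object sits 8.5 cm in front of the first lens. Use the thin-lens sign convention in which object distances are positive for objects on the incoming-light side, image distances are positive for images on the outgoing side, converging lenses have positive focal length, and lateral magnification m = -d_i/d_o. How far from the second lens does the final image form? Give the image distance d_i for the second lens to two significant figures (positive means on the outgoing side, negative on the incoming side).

First lens: d_i1 = 1/(1/13 - 1/8.5) = -24.556 cm.
The intermediate image is virtual, 24.556 cm to the left of lens 1, so d_o2 = L - d_i1 = 49.5 - (-24.556) = 74.056 cm.
Second lens: d_i2 = 1/(1/28 - 1/(74.056)) = 45.023 cm.

45 cm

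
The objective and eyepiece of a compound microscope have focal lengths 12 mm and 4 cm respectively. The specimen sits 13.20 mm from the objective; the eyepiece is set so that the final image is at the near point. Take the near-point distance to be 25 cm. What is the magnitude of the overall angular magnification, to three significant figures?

Convert to cm: f_obj = 12 mm = 1.2 cm; d_o = 13.20 mm = 1.32 cm.
Objective: 1/d_i = 1/f_obj - 1/d_o = 1/1.2 - 1/1.32 = 0.07576 cm^-1, so d_i = 13.200 cm.
m_obj = -d_i/d_o = -13.200/1.32 = -10.000.
Eyepiece angular magnification (image at near point): M_eye = 1 + D/f_e = 1 + 25/4 = 7.250.
Overall M = m_obj x M_eye = (-10.000)(7.250) = -72.50.
|M| = 72.50.

72.5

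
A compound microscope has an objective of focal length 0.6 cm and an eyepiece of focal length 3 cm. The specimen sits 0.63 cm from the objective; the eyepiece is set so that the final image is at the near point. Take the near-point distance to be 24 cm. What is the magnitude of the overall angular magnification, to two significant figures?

Objective: 1/d_i = 1/f_obj - 1/d_o = 1/0.6 - 1/0.63 = 0.07937 cm^-1, so d_i = 12.600 cm.
m_obj = -d_i/d_o = -12.600/0.63 = -20.000.
Eyepiece angular magnification (image at near point): M_eye = 1 + D/f_e = 1 + 24/3 = 9.000.
Overall M = m_obj x M_eye = (-20.000)(9.000) = -180.00.
|M| = 180.00.

180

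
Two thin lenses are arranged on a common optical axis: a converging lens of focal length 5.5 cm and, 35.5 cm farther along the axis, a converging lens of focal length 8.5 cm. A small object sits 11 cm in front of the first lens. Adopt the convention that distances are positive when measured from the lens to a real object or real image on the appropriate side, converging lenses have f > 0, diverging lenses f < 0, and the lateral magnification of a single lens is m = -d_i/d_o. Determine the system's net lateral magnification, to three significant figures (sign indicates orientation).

Applying the thin-lens equation to the first lens, 1/5.5 = 1/11 + 1/d_i1, which gives d_i1 = 11.000 cm.
Its lateral magnification is m_1 = -d_i1/d_o1 = -(11.000)/11 = -1.0000.
The intermediate image is 11.000 cm to the right of lens 1, so d_o2 = L - d_i1 = 35.5 - 11.000 = 24.500 cm.
Applying the thin-lens equation again with f_2 = 8.5 cm and d_o2 = 24.500 cm gives d_i2 = 13.016 cm.
m_2 = -(13.016)/(24.500) = -0.5312.
Overall magnification: m = m_1 m_2 = 0.5312.

0.531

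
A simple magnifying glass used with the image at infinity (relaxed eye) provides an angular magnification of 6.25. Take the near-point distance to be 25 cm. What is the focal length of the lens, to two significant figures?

4.0 cm

For the image at infinity, M = D/f.
f = D/M = 25/6.25 = 4.000 cm.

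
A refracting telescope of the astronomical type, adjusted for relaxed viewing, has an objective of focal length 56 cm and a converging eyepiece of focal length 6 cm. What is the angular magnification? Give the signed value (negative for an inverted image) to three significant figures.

-9.33

M = -f_obj/f_eye = -56/(6) = -9.333.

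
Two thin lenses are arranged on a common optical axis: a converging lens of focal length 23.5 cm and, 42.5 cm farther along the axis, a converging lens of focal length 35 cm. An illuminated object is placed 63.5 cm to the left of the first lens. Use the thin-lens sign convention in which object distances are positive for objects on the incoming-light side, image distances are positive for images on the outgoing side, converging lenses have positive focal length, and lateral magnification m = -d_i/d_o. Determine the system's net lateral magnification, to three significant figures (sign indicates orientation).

-0.690

First lens: d_i1 = 1/(1/23.5 - 1/63.5) = 37.306 cm.
m_1 = -(37.306)/63.5 = -0.5875.
Object distance for lens 2: d_o2 = 42.5 - 37.306 = 5.194 cm.
Second lens: d_i2 = 1/(1/35 - 1/(5.194)) = -6.099 cm.
m_2 = -(-6.099)/(5.194) = 1.1743.
The system's lateral magnification is m_1 m_2 = (-0.5875)(1.1743) = -0.6899.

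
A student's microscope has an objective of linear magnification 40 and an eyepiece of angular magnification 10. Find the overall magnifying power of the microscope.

400

The overall magnification of a compound microscope is the product of the objective and eyepiece magnifications:
M = M_obj x M_eye = 40 x 10 = 400.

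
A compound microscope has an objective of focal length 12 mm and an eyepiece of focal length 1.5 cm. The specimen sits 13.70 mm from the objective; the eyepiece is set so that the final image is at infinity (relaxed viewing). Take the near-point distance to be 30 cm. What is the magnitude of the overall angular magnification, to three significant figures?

Convert to cm: f_obj = 12 mm = 1.2 cm; d_o = 13.70 mm = 1.37 cm.
Objective: 1/d_i = 1/f_obj - 1/d_o = 1/1.2 - 1/1.37 = 0.10341 cm^-1, so d_i = 9.671 cm.
m_obj = -d_i/d_o = -9.671/1.37 = -7.059.
Eyepiece angular magnification (image at infinity): M_eye = D/f_e = 30/1.5 = 20.000.
Overall M = m_obj x M_eye = (-7.059)(20.000) = -141.18.
|M| = 141.18.

141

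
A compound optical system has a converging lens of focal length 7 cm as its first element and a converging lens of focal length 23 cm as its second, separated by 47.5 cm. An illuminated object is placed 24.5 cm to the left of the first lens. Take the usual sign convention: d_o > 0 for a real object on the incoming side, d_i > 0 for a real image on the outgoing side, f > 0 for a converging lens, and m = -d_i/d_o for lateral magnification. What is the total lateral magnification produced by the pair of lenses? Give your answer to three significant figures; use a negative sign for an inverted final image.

0.626

Lens 1: 1/d_i1 = 1/f_1 - 1/d_o1 = 1/7 - 1/24.5 = 0.10204 cm^-1, so d_i1 = 9.800 cm.
m_1 = -(9.800)/24.5 = -0.4000.
The intermediate image is 9.800 cm to the right of lens 1, so d_o2 = L - d_i1 = 47.5 - 9.800 = 37.700 cm.
Lens 2: 1/d_i2 = 1/f_2 - 1/d_o2 = 1/23 - 1/(37.700) = 0.01695 cm^-1, so d_i2 = 58.986 cm.
m_2 = -(58.986)/(37.700) = -1.5646.
Total m = m_1 x m_2 = (-0.4000)(-1.5646) = 0.6259.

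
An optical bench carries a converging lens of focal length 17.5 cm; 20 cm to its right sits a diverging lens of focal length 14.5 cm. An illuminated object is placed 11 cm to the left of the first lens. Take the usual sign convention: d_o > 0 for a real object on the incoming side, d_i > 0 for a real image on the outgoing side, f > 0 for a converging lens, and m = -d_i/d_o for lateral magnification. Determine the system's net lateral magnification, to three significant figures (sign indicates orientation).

First lens: d_i1 = 1/(1/17.5 - 1/11) = -29.615 cm.
m_1 = -(-29.615)/11 = 2.6923.
The intermediate image is virtual, 29.615 cm to the left of lens 1, so d_o2 = L - d_i1 = 20 - (-29.615) = 49.615 cm.
Second lens: d_i2 = 1/(1/(-14.5) - 1/(49.615)) = -11.221 cm.
m_2 = -(-11.221)/(49.615) = 0.2262.
The system's lateral magnification is m_1 m_2 = (2.6923)(0.2262) = 0.6089.

0.609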